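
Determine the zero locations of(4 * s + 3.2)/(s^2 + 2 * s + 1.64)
Set numerator = 0: 4*s + 3.2 = 0 → Zeros: -0.8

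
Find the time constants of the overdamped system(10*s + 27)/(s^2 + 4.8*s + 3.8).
Overdamped: real poles at -1, -3.8. τ = -1/pole → τ₁ = 1, τ₂ = 0.2632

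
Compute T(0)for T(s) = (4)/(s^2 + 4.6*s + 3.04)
DC gain = T(0) = num(0)/den(0) = 4/3.04 = 1.316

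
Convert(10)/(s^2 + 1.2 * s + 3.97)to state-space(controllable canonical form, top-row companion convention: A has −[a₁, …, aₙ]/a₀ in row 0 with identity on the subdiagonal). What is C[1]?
Reachable canonical form: C = numerator coefficients (right-aligned, zero-padded to length n).
num = 10, C = [[0, 10]].
C[1] = 10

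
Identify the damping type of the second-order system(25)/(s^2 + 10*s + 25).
Standard form: ωn²/(s²+2ζωn·s+ωn²) gives ωn=5, ζ=1.
Critically damped (ζ = 1)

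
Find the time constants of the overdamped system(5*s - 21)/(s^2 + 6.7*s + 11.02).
Overdamped: real poles at -2.9, -3.8. τ = -1/pole → τ₁ = 0.3448, τ₂ = 0.2632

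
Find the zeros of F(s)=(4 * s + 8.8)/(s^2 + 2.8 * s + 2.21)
Set numerator = 0: 4*s + 8.8 = 0 → Zeros: -2.2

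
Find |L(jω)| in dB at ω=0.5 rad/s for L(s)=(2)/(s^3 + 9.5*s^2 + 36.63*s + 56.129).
Substitute s = j*0.5: L(j0.5) = 0.0333838 - 0.0112968j.
|L(j0.5)| = sqrt(Re² + Im²) = 0.03524.
20*log₁₀(0.03524) = -29.06 dB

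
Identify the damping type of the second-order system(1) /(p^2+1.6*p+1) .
Standard form: ωn²/(p²+2ζωn·p+ωn²) gives ωn=1, ζ=0.8.
Underdamped (ζ = 0.8 < 1)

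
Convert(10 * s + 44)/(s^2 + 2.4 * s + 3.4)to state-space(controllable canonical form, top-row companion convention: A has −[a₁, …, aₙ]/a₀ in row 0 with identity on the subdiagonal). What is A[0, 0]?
Reachable canonical form for den = s^2 + 2.4*s + 3.4: top row of A = -[a₁,a₂,...,aₙ]/a₀, ones on the subdiagonal, zeros elsewhere.
A = [[-2.4, -3.4], [1, 0]].
A[0,0] = -2.4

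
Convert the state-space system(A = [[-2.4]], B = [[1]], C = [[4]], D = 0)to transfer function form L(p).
L(p) = C(pI - A)⁻¹B + D.
Characteristic polynomial det(pI - A) = p + 2.4.
Numerator from C·adj(pI-A)·B + D·det(pI-A) = 4.
L(p) = (4)/(p + 2.4)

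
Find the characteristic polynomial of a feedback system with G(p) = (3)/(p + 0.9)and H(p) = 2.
Characteristic poly = G_den * H_den + G_num * H_num = (p + 0.9) + (6) = p + 6.9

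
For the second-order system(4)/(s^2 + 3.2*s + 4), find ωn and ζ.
Standard form: ωn²/(s²+2ζωn·s+ωn²).
const=4=ωn² → ωn=2, s coeff=3.2=2ζωn → ζ=0.8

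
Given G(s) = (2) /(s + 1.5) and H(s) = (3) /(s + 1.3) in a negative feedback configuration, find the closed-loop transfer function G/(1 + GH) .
Closed-loop T = G/(1+GH).
Numerator: G_num * H_den = 2*s + 2.6.
Denominator: G_den * H_den + G_num * H_num = (s^2 + 2.8*s + 1.95) + (6) = s^2 + 2.8*s + 7.95.
T(s) = (2*s + 2.6)/(s^2 + 2.8*s + 7.95)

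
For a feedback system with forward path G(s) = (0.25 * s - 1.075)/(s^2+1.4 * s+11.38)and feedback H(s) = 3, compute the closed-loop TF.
Closed-loop T = G/(1+GH).
Numerator: G_num * H_den = 0.25*s - 1.075.
Denominator: G_den * H_den + G_num * H_num = (s^2 + 1.4*s + 11.38) + (0.75*s - 3.225) = s^2 + 2.15*s + 8.155.
T(s) = (0.25*s - 1.075)/(s^2 + 2.15*s + 8.155)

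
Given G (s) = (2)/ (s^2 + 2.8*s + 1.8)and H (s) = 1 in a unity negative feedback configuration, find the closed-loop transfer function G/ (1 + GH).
Closed-loop T = G/(1+GH).
Numerator: G_num * H_den = 2.
Denominator: G_den * H_den + G_num * H_num = (s^2 + 2.8*s + 1.8) + (2) = s^2 + 2.8*s + 3.8.
T(s) = (2)/(s^2 + 2.8*s + 3.8)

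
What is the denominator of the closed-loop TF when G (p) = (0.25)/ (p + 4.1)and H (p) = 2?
Characteristic poly = G_den * H_den + G_num * H_num = (p + 4.1) + (0.5) = p + 4.6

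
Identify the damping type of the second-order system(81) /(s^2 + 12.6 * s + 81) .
Standard form: ωn²/(s²+2ζωn·s+ωn²) gives ωn=9, ζ=0.7.
Underdamped (ζ = 0.7 < 1)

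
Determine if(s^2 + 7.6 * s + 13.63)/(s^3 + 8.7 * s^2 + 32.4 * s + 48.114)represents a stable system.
Denominator: s^3 + 8.7*s^2 + 32.4*s + 48.114 = (s + 3.3)(s^2 + 5.4*s + 14.58). Poles: -2.7 + 2.7j, -2.7 - 2.7j, -3.3. All Re(p)<0: Yes (stable)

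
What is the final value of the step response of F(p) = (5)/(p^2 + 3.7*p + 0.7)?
FVT: lim_{t→∞} y(t) = lim_{p→0} p*Y(p) where Y(p) = F(p)/p.
= lim_{p→0} F(p) = F(0) = num(0)/den(0) = 5/0.7 = 7.143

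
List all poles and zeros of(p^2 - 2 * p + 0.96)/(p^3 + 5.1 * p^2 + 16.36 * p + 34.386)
Set denominator = 0: p^3 + 5.1*p^2 + 16.36*p + 34.386 = (p + 3.3)(p^2 + 1.8*p + 10.42) = 0 → Poles: -0.9 + 3.1j, -0.9 - 3.1j, -3.3
Set numerator = 0: p^2 - 2*p + 0.96 = (p - 1.2)(p - 0.8) = 0 → Zeros: 0.8, 1.2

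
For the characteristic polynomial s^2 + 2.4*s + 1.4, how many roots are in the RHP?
s^2 + 2.4*s + 1.4 = (s + 1)(s + 1.4). Poles: -1, -1.4. RHP poles (Re>0): 0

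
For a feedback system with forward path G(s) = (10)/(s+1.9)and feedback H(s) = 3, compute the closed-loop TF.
Closed-loop T = G/(1+GH).
Numerator: G_num * H_den = 10.
Denominator: G_den * H_den + G_num * H_num = (s + 1.9) + (30) = s + 31.9.
T(s) = (10)/(s + 31.9)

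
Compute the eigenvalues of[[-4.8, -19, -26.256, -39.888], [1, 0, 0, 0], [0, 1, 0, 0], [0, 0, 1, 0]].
Eigenvalues solve det(λI - A) = 0.
Characteristic polynomial: λ^4 + 4.8*λ^3 + 19*λ^2 + 26.256*λ + 39.888 = 0.
Factor: (λ^2 + 3.6*λ + 11.08)(λ^2 + 1.2*λ + 3.6) = 0.
Roots: -0.6 + 1.8j, -0.6 - 1.8j, -1.8 + 2.8j, -1.8 - 2.8j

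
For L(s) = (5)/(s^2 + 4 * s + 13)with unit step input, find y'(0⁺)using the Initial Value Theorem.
IVT: y'(0⁺) = lim_{s→∞} s²·Y(s) = lim_{s→∞} s·L(s).
deg(num) = 0, deg(den) = 2, relative degree = 2 ≥ 2, so s·L(s) → 0. Initial slope = 0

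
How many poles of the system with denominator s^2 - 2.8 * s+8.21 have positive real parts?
Poles: 1.4 + 2.5j, 1.4 - 2.5j. RHP poles (Re>0): 2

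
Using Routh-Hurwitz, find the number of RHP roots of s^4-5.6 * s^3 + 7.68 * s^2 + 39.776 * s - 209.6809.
Routh array:
s^4: [1, 7.68, -209.6809]; s^3: [-5.6, 39.776]; s^2: [14.7829, -209.6809]; s^1: [-39.6547]; s^0: [-209.6809]
First column: [1, -5.6, 14.7829, -39.6547, -209.6809]. Sign changes = RHP roots = 3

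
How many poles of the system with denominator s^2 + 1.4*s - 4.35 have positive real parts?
s^2 + 1.4*s - 4.35 = (s - 1.5)(s + 2.9). Poles: -2.9, 1.5. RHP poles (Re>0): 1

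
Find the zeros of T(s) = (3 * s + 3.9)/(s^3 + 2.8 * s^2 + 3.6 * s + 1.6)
Set numerator = 0: 3*s + 3.9 = 0 → Zeros: -1.3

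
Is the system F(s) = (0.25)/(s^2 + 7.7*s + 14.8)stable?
Denominator: s^2 + 7.7*s + 14.8 = (s + 4)(s + 3.7). Poles: -3.7, -4. All Re(p)<0: Yes (stable)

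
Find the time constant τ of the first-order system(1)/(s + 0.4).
First-order system: τ = -1/pole. Pole = -0.4. τ = -1/(-0.4) = 2.5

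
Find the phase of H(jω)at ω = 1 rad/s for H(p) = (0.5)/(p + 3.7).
Substitute p = j*1: H(j1) = 0.125936 - 0.0340368j.
∠H(j1) = atan2(Im, Re) = atan2(-0.0340368, 0.125936) = -15.12°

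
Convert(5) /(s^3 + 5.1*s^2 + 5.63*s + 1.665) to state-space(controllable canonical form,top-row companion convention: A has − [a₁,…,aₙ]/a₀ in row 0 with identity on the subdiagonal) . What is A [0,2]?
Reachable canonical form for den = s^3 + 5.1*s^2 + 5.63*s + 1.665: top row of A = -[a₁,a₂,...,aₙ]/a₀, ones on the subdiagonal, zeros elsewhere.
A = [[-5.1, -5.63, -1.665], [1, 0, 0], [0, 1, 0]].
A[0,2] = -1.665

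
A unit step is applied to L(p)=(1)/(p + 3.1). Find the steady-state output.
FVT: lim_{t→∞} y(t) = lim_{p→0} p*Y(p) where Y(p) = L(p)/p.
= lim_{p→0} L(p) = L(0) = num(0)/den(0) = 1/3.1 = 0.3226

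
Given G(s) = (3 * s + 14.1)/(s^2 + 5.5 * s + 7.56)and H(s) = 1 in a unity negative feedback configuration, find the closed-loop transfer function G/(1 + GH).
Closed-loop T = G/(1+GH).
Numerator: G_num * H_den = 3*s + 14.1.
Denominator: G_den * H_den + G_num * H_num = (s^2 + 5.5*s + 7.56) + (3*s + 14.1) = s^2 + 8.5*s + 21.66.
T(s) = (3*s + 14.1)/(s^2 + 8.5*s + 21.66)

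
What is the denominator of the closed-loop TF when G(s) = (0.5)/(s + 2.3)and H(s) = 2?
Characteristic poly = G_den * H_den + G_num * H_num = (s + 2.3) + (1) = s + 3.3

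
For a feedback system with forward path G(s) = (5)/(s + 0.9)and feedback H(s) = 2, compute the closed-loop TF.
Closed-loop T = G/(1+GH).
Numerator: G_num * H_den = 5.
Denominator: G_den * H_den + G_num * H_num = (s + 0.9) + (10) = s + 10.9.
T(s) = (5)/(s + 10.9)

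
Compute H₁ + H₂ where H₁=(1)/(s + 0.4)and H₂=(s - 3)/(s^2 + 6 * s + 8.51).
Parallel: H = H₁ + H₂ = (n₁·d₂ + n₂·d₁)/(d₁·d₂).
n₁·d₂ = s^2 + 6*s + 8.51. n₂·d₁ = s^2 - 2.6*s - 1.2. Sum = 2*s^2 + 3.4*s + 7.31. d₁·d₂ = s^3 + 6.4*s^2 + 10.91*s + 3.404.
H(s) = (2*s^2 + 3.4*s + 7.31)/(s^3 + 6.4*s^2 + 10.91*s + 3.404)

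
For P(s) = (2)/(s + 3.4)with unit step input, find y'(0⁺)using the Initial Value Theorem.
IVT: y'(0⁺) = lim_{s→∞} s²·Y(s) = lim_{s→∞} s·P(s).
deg(num) = 0, deg(den) = 1, relative degree = 1, so s·P(s) → (leading num)/(leading den) = 2/1 = 2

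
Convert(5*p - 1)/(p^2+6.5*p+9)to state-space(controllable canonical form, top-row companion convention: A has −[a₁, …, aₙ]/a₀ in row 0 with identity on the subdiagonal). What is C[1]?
Reachable canonical form: C = numerator coefficients (right-aligned, zero-padded to length n).
num = 5*p - 1, C = [[5, -1]].
C[1] = -1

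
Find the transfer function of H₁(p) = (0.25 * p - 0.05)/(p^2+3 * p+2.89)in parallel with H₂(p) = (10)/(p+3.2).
Parallel: H = H₁ + H₂ = (n₁·d₂ + n₂·d₁)/(d₁·d₂).
n₁·d₂ = 0.25*p^2 + 0.75*p - 0.16. n₂·d₁ = 10*p^2 + 30*p + 28.9. Sum = 10.25*p^2 + 30.75*p + 28.74. d₁·d₂ = p^3 + 6.2*p^2 + 12.49*p + 9.248.
H(p) = (10.25*p^2 + 30.75*p + 28.74)/(p^3 + 6.2*p^2 + 12.49*p + 9.248)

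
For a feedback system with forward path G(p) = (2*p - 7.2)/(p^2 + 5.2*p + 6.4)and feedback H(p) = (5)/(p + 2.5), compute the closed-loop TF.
Closed-loop T = G/(1+GH).
Numerator: G_num * H_den = 2*p^2 - 2.2*p - 18.
Denominator: G_den * H_den + G_num * H_num = (p^3 + 7.7*p^2 + 19.4*p + 16) + (10*p - 36) = p^3 + 7.7*p^2 + 29.4*p - 20.
T(p) = (2*p^2 - 2.2*p - 18)/(p^3 + 7.7*p^2 + 29.4*p - 20)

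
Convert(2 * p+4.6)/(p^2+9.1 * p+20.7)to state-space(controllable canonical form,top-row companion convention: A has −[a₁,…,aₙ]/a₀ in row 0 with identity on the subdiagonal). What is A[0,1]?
Reachable canonical form for den = p^2 + 9.1*p + 20.7: top row of A = -[a₁,a₂,...,aₙ]/a₀, ones on the subdiagonal, zeros elsewhere.
A = [[-9.1, -20.7], [1, 0]].
A[0,1] = -20.7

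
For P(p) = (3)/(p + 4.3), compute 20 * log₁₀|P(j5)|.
Substitute p = j*5: P(j5) = 0.29662 - 0.344907j.
|P(j5)| = sqrt(Re² + Im²) = 0.4549.
20*log₁₀(0.4549) = -6.84 dB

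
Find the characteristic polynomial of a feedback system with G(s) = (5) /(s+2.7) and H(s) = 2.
Characteristic poly = G_den * H_den + G_num * H_num = (s + 2.7) + (10) = s + 12.7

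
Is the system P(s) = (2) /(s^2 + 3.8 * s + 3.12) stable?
Denominator: s^2 + 3.8*s + 3.12 = (s + 1.2)(s + 2.6). Poles: -1.2, -2.6. All Re(p)<0: Yes (stable)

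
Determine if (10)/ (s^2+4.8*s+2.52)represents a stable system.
Denominator: s^2 + 4.8*s + 2.52 = (s + 0.6)(s + 4.2). Poles: -0.6, -4.2. All Re(p)<0: Yes (stable)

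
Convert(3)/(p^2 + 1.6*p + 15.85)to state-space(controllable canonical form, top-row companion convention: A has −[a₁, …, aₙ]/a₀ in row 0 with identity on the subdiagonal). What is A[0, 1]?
Reachable canonical form for den = p^2 + 1.6*p + 15.85: top row of A = -[a₁,a₂,...,aₙ]/a₀, ones on the subdiagonal, zeros elsewhere.
A = [[-1.6, -15.85], [1, 0]].
A[0,1] = -15.85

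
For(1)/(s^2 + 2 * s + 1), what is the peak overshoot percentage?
Standard form: ωn²/(s²+2ζωn·s+ωn²) → ωn = 1, ζ = 1.
ζ ≥ 1, so the response is non-oscillatory: peak overshoot = 0%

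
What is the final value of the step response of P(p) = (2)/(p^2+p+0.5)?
FVT: lim_{t→∞} y(t) = lim_{p→0} p*Y(p) where Y(p) = P(p)/p.
= lim_{p→0} P(p) = P(0) = num(0)/den(0) = 2/0.5 = 4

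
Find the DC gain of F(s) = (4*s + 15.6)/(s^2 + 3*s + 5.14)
DC gain = F(0) = num(0)/den(0) = 15.6/5.14 = 3.035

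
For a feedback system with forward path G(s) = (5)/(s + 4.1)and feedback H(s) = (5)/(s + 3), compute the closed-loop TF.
Closed-loop T = G/(1+GH).
Numerator: G_num * H_den = 5*s + 15.
Denominator: G_den * H_den + G_num * H_num = (s^2 + 7.1*s + 12.3) + (25) = s^2 + 7.1*s + 37.3.
T(s) = (5*s + 15)/(s^2 + 7.1*s + 37.3)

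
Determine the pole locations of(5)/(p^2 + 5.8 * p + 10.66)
Set denominator = 0: p^2 + 5.8*p + 10.66 = 0 → Poles: -2.9 + 1.5j, -2.9 - 1.5j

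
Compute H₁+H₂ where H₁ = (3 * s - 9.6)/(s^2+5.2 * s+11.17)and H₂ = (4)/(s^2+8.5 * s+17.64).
Parallel: H = H₁ + H₂ = (n₁·d₂ + n₂·d₁)/(d₁·d₂).
n₁·d₂ = 3*s^3 + 15.9*s^2 - 28.68*s - 169.344. n₂·d₁ = 4*s^2 + 20.8*s + 44.68. Sum = 3*s^3 + 19.9*s^2 - 7.88*s - 124.664. d₁·d₂ = s^4 + 13.7*s^3 + 73.01*s^2 + 186.673*s + 197.0388.
H(s) = (3*s^3 + 19.9*s^2 - 7.88*s - 124.664)/(s^4 + 13.7*s^3 + 73.01*s^2 + 186.673*s + 197.0388)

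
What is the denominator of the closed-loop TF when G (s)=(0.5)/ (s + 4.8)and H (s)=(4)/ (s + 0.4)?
Characteristic poly = G_den * H_den + G_num * H_num = (s^2 + 5.2*s + 1.92) + (2) = s^2 + 5.2*s + 3.92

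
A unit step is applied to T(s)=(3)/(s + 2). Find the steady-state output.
FVT: lim_{t→∞} y(t) = lim_{s→0} s*Y(s) where Y(s) = T(s)/s.
= lim_{s→0} T(s) = T(0) = num(0)/den(0) = 3/2 = 1.5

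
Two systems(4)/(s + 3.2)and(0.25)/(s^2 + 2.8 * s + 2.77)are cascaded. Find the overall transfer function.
Series: H = H₁ · H₂ = (n₁·n₂)/(d₁·d₂).
Num: n₁·n₂ = 1. Den: d₁·d₂ = s^3 + 6*s^2 + 11.73*s + 8.864.
H(s) = (1)/(s^3 + 6*s^2 + 11.73*s + 8.864)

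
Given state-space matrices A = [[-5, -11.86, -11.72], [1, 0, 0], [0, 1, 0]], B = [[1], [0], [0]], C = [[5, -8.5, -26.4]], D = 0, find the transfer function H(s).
H(s) = C(sI - A)⁻¹B + D.
Characteristic polynomial det(sI - A) = s^3 + 5*s^2 + 11.86*s + 11.72.
Numerator from C·adj(sI-A)·B + D·det(sI-A) = 5*s^2 - 8.5*s - 26.4.
H(s) = (5*s^2 - 8.5*s - 26.4)/(s^3 + 5*s^2 + 11.86*s + 11.72)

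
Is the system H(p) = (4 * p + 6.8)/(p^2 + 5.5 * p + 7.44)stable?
Denominator: p^2 + 5.5*p + 7.44 = (p + 3.1)(p + 2.4). Poles: -2.4, -3.1. All Re(p)<0: Yes (stable)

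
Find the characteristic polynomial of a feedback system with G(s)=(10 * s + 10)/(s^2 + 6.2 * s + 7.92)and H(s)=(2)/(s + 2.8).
Characteristic poly = G_den * H_den + G_num * H_num = (s^3 + 9*s^2 + 25.28*s + 22.176) + (20*s + 20) = s^3 + 9*s^2 + 45.28*s + 42.176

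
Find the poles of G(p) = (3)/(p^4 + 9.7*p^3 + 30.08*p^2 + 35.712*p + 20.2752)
Set denominator = 0: p^4 + 9.7*p^3 + 30.08*p^2 + 35.712*p + 20.2752 = (p + 3.3)(p + 4.8)(p^2 + 1.6*p + 1.28) = 0 → Poles: -0.8 + 0.8j, -0.8 - 0.8j, -3.3, -4.8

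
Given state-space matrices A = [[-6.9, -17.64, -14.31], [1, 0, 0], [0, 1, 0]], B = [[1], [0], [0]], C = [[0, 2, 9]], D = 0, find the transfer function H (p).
H(p) = C(pI - A)⁻¹B + D.
Characteristic polynomial det(pI - A) = p^3 + 6.9*p^2 + 17.64*p + 14.31.
Numerator from C·adj(pI-A)·B + D·det(pI-A) = 2*p + 9.
H(p) = (2*p + 9)/(p^3 + 6.9*p^2 + 17.64*p + 14.31)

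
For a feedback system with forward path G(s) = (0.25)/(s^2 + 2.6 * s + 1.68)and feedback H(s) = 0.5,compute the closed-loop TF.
Closed-loop T = G/(1+GH).
Numerator: G_num * H_den = 0.25.
Denominator: G_den * H_den + G_num * H_num = (s^2 + 2.6*s + 1.68) + (0.125) = s^2 + 2.6*s + 1.805.
T(s) = (0.25)/(s^2 + 2.6*s + 1.805)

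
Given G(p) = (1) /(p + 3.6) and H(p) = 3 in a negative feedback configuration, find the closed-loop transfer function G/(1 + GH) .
Closed-loop T = G/(1+GH).
Numerator: G_num * H_den = 1.
Denominator: G_den * H_den + G_num * H_num = (p + 3.6) + (3) = p + 6.6.
T(p) = (1)/(p + 6.6)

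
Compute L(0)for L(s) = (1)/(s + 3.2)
DC gain = L(0) = num(0)/den(0) = 1/3.2 = 0.3125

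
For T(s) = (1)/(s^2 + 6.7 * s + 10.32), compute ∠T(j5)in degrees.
Substitute s = j*5: T(j5) = -0.0109736 - 0.025042j.
∠T(j5) = atan2(Im, Re) = atan2(-0.025042, -0.0109736) = -113.66°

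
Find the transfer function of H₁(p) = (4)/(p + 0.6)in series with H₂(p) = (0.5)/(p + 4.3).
Series: H = H₁ · H₂ = (n₁·n₂)/(d₁·d₂).
Num: n₁·n₂ = 2. Den: d₁·d₂ = p^2 + 4.9*p + 2.58.
H(p) = (2)/(p^2 + 4.9*p + 2.58)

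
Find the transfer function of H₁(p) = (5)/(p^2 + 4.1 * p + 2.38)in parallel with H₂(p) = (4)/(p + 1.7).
Parallel: H = H₁ + H₂ = (n₁·d₂ + n₂·d₁)/(d₁·d₂).
n₁·d₂ = 5*p + 8.5. n₂·d₁ = 4*p^2 + 16.4*p + 9.52. Sum = 4*p^2 + 21.4*p + 18.02. d₁·d₂ = p^3 + 5.8*p^2 + 9.35*p + 4.046.
H(p) = (4*p^2 + 21.4*p + 18.02)/(p^3 + 5.8*p^2 + 9.35*p + 4.046)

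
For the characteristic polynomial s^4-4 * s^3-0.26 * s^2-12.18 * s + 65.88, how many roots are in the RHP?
s^4 - 4*s^3 - 0.26*s^2 - 12.18*s + 65.88 = (s - 3.6)(s - 3)(s^2 + 2.6*s + 6.1). Poles: -1.3 + 2.1j, -1.3 - 2.1j, 3, 3.6. RHP poles (Re>0): 2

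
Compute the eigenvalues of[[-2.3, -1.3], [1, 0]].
Eigenvalues solve det(λI - A) = 0.
Characteristic polynomial: λ^2 + 2.3*λ + 1.3 = 0.
Factor: (λ + 1)(λ + 1.3) = 0.
Roots: -1, -1.3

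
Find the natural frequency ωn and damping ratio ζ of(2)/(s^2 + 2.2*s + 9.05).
Underdamped: complex pole -1.1 + 2.8j. ωn = |pole| = 3.008, ζ = -Re(pole)/ωn = 0.3657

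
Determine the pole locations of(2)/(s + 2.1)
Set denominator = 0: s + 2.1 = 0 → Poles: -2.1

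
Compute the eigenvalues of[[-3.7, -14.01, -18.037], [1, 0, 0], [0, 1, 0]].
Eigenvalues solve det(λI - A) = 0.
Characteristic polynomial: λ^3 + 3.7*λ^2 + 14.01*λ + 18.037 = 0.
Factor: (λ + 1.7)(λ^2 + 2*λ + 10.61) = 0.
Roots: -1 + 3.1j, -1 - 3.1j, -1.7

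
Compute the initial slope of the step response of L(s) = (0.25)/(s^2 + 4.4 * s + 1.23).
IVT: y'(0⁺) = lim_{s→∞} s²·Y(s) = lim_{s→∞} s·L(s).
deg(num) = 0, deg(den) = 2, relative degree = 2 ≥ 2, so s·L(s) → 0. Initial slope = 0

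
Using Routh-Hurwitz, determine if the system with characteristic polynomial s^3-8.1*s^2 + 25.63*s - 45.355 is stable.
Routh array:
s^3: [1, 25.63]; s^2: [-8.1, -45.355]; s^1: [20.0306]; s^0: [-45.355]
First column: [1, -8.1, 20.0306, -45.355]. Sign changes = 3.
No, unstable (3 RHP root(s))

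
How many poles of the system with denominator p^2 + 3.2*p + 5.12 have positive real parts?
Poles: -1.6 + 1.6j, -1.6 - 1.6j. RHP poles (Re>0): 0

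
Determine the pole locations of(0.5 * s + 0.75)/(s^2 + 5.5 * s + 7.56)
Set denominator = 0: s^2 + 5.5*s + 7.56 = (s + 2.7)(s + 2.8) = 0 → Poles: -2.7, -2.8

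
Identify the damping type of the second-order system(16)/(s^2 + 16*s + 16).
Standard form: ωn²/(s²+2ζωn·s+ωn²) gives ωn=4, ζ=2.
Overdamped (ζ = 2 > 1)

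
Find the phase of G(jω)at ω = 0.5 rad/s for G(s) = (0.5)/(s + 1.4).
Substitute s = j*0.5: G(j0.5) = 0.316742 - 0.113122j.
∠G(j0.5) = atan2(Im, Re) = atan2(-0.113122, 0.316742) = -19.65°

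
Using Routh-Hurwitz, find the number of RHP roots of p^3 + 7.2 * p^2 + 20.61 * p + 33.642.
Routh array:
p^3: [1, 20.61]; p^2: [7.2, 33.642]; p^1: [15.9375]; p^0: [33.642]
First column: [1, 7.2, 15.9375, 33.642]. Sign changes = RHP roots = 0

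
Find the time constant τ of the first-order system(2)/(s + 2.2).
First-order system: τ = -1/pole. Pole = -2.2. τ = -1/(-2.2) = 0.4545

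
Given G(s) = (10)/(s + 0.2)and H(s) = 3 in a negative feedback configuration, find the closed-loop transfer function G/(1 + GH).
Closed-loop T = G/(1+GH).
Numerator: G_num * H_den = 10.
Denominator: G_den * H_den + G_num * H_num = (s + 0.2) + (30) = s + 30.2.
T(s) = (10)/(s + 30.2)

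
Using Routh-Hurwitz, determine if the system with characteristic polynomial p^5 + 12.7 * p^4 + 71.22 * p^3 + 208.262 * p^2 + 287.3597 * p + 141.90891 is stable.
Routh array:
p^5: [1, 71.22, 287.3597]; p^4: [12.7, 208.262, 141.90891]; p^3: [54.8214, 276.186]; p^2: [144.28, 141.90891]; p^1: [222.265]; p^0: [141.90891]
First column: [1, 12.7, 54.8214, 144.28, 222.265, 141.90891]. Sign changes = 0.
Yes, stable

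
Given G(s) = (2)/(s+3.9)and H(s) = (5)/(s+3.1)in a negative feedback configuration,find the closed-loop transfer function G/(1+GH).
Closed-loop T = G/(1+GH).
Numerator: G_num * H_den = 2*s + 6.2.
Denominator: G_den * H_den + G_num * H_num = (s^2 + 7*s + 12.09) + (10) = s^2 + 7*s + 22.09.
T(s) = (2*s + 6.2)/(s^2 + 7*s + 22.09)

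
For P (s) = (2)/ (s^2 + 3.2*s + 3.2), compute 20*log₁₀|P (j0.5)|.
Substitute s = j*0.5: P(j0.5) = 0.523862 - 0.284129j.
|P(j0.5)| = sqrt(Re² + Im²) = 0.596.
20*log₁₀(0.596) = -4.50 dB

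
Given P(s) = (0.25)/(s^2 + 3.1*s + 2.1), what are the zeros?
Numerator is a nonzero constant (0.25) → Zeros: none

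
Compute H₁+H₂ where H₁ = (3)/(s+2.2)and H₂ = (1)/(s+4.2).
Parallel: H = H₁ + H₂ = (n₁·d₂ + n₂·d₁)/(d₁·d₂).
n₁·d₂ = 3*s + 12.6. n₂·d₁ = s + 2.2. Sum = 4*s + 14.8. d₁·d₂ = s^2 + 6.4*s + 9.24.
H(s) = (4*s + 14.8)/(s^2 + 6.4*s + 9.24)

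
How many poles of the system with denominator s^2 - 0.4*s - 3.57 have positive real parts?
s^2 - 0.4*s - 3.57 = (s - 2.1)(s + 1.7). Poles: -1.7, 2.1. RHP poles (Re>0): 1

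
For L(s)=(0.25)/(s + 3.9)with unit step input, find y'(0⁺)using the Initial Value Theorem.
IVT: y'(0⁺) = lim_{s→∞} s²·Y(s) = lim_{s→∞} s·L(s).
deg(num) = 0, deg(den) = 1, relative degree = 1, so s·L(s) → (leading num)/(leading den) = 0.25/1 = 0.25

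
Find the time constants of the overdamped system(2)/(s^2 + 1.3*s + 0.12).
Overdamped: real poles at -0.1, -1.2. τ = -1/pole → τ₁ = 10, τ₂ = 0.8333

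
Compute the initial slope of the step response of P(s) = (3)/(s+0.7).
IVT: y'(0⁺) = lim_{s→∞} s²·Y(s) = lim_{s→∞} s·P(s).
deg(num) = 0, deg(den) = 1, relative degree = 1, so s·P(s) → (leading num)/(leading den) = 3/1 = 3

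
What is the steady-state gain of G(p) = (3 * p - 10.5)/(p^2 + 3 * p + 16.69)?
DC gain = G(0) = num(0)/den(0) = -10.5/16.69 = -0.6291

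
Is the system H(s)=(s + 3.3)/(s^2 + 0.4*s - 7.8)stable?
Denominator: s^2 + 0.4*s - 7.8 = (s - 2.6)(s + 3). Poles: -3, 2.6. All Re(p)<0: No (unstable)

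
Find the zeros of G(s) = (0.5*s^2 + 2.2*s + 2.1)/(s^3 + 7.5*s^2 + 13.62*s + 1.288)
Set numerator = 0: 0.5*s^2 + 2.2*s + 2.1 = 0.5*(s + 3)(s + 1.4) = 0 → Zeros: -1.4, -3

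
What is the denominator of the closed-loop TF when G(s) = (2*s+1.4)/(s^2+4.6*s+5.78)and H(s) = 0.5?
Characteristic poly = G_den * H_den + G_num * H_num = (s^2 + 4.6*s + 5.78) + (s + 0.7) = s^2 + 5.6*s + 6.48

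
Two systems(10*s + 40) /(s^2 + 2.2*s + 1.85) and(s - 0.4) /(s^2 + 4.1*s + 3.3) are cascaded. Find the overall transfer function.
Series: H = H₁ · H₂ = (n₁·n₂)/(d₁·d₂).
Num: n₁·n₂ = 10*s^2 + 36*s - 16. Den: d₁·d₂ = s^4 + 6.3*s^3 + 14.17*s^2 + 14.845*s + 6.105.
H(s) = (10*s^2 + 36*s - 16)/(s^4 + 6.3*s^3 + 14.17*s^2 + 14.845*s + 6.105)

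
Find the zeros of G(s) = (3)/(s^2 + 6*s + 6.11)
Numerator is a nonzero constant (3) → Zeros: none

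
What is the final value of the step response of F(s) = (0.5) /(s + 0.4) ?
FVT: lim_{t→∞} y(t) = lim_{s→0} s*Y(s) where Y(s) = F(s)/s.
= lim_{s→0} F(s) = F(0) = num(0)/den(0) = 0.5/0.4 = 1.25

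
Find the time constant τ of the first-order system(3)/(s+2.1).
First-order system: τ = -1/pole. Pole = -2.1. τ = -1/(-2.1) = 0.4762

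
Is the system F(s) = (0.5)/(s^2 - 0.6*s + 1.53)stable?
Denominator: s^2 - 0.6*s + 1.53. Poles: 0.3 + 1.2j, 0.3 - 1.2j. All Re(p)<0: No (unstable)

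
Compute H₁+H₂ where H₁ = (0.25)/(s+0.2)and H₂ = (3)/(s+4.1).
Parallel: H = H₁ + H₂ = (n₁·d₂ + n₂·d₁)/(d₁·d₂).
n₁·d₂ = 0.25*s + 1.025. n₂·d₁ = 3*s + 0.6. Sum = 3.25*s + 1.625. d₁·d₂ = s^2 + 4.3*s + 0.82.
H(s) = (3.25*s + 1.625)/(s^2 + 4.3*s + 0.82)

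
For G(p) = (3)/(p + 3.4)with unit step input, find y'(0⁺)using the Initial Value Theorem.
IVT: y'(0⁺) = lim_{p→∞} p²·Y(p) = lim_{p→∞} p·G(p).
deg(num) = 0, deg(den) = 1, relative degree = 1, so p·G(p) → (leading num)/(leading den) = 3/1 = 3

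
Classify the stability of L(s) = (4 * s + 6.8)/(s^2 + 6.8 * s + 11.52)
Denominator: s^2 + 6.8*s + 11.52 = (s + 3.2)(s + 3.6). Poles: -3.2, -3.6. Stable (all poles in LHP)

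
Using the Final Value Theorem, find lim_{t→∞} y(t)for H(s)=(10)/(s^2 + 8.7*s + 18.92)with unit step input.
FVT: lim_{t→∞} y(t) = lim_{s→0} s*Y(s) where Y(s) = H(s)/s.
= lim_{s→0} H(s) = H(0) = num(0)/den(0) = 10/18.92 = 0.5285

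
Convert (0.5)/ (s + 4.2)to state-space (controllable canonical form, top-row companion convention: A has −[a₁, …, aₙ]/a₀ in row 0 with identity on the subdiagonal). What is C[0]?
Reachable canonical form: C = numerator coefficients (right-aligned, zero-padded to length n).
num = 0.5, C = [[0.5]].
C[0] = 0.5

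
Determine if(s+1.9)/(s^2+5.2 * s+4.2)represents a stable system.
Denominator: s^2 + 5.2*s + 4.2 = (s + 4.2)(s + 1). Poles: -1, -4.2. All Re(p)<0: Yes (stable)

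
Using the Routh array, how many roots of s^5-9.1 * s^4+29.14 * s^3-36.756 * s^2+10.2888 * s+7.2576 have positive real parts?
Routh array:
s^5: [1, 29.14, 10.2888]; s^4: [-9.1, -36.756, 7.2576]; s^3: [25.1009, 11.0863]; s^2: [-32.7368, 7.2576]; s^1: [16.6511]; s^0: [7.2576]
First column: [1, -9.1, 25.1009, -32.7368, 16.6511, 7.2576]. Sign changes = RHP roots = 4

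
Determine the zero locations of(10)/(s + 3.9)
Numerator is a nonzero constant (10) → Zeros: none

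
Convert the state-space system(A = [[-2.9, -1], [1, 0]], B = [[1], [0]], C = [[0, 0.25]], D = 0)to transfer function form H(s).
H(s) = C(sI - A)⁻¹B + D.
Characteristic polynomial det(sI - A) = s^2 + 2.9*s + 1.
Numerator from C·adj(sI-A)·B + D·det(sI-A) = 0.25.
H(s) = (0.25)/(s^2 + 2.9*s + 1)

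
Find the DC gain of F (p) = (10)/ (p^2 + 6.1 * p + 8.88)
DC gain = F(0) = num(0)/den(0) = 10/8.88 = 1.126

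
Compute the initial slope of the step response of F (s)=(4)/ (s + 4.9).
IVT: y'(0⁺) = lim_{s→∞} s²·Y(s) = lim_{s→∞} s·F(s).
deg(num) = 0, deg(den) = 1, relative degree = 1, so s·F(s) → (leading num)/(leading den) = 4/1 = 4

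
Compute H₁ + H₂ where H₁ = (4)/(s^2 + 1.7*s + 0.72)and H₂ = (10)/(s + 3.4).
Parallel: H = H₁ + H₂ = (n₁·d₂ + n₂·d₁)/(d₁·d₂).
n₁·d₂ = 4*s + 13.6. n₂·d₁ = 10*s^2 + 17*s + 7.2. Sum = 10*s^2 + 21*s + 20.8. d₁·d₂ = s^3 + 5.1*s^2 + 6.5*s + 2.448.
H(s) = (10*s^2 + 21*s + 20.8)/(s^3 + 5.1*s^2 + 6.5*s + 2.448)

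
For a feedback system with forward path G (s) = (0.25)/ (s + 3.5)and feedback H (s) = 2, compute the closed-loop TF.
Closed-loop T = G/(1+GH).
Numerator: G_num * H_den = 0.25.
Denominator: G_den * H_den + G_num * H_num = (s + 3.5) + (0.5) = s + 4.
T(s) = (0.25)/(s + 4)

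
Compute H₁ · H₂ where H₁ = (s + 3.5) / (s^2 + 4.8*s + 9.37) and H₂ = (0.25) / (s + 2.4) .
Series: H = H₁ · H₂ = (n₁·n₂)/(d₁·d₂).
Num: n₁·n₂ = 0.25*s + 0.875. Den: d₁·d₂ = s^3 + 7.2*s^2 + 20.89*s + 22.488.
H(s) = (0.25*s + 0.875)/(s^3 + 7.2*s^2 + 20.89*s + 22.488)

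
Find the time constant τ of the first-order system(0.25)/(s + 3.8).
First-order system: τ = -1/pole. Pole = -3.8. τ = -1/(-3.8) = 0.2632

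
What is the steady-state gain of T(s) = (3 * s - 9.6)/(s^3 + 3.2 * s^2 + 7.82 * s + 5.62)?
DC gain = T(0) = num(0)/den(0) = -9.6/5.62 = -1.708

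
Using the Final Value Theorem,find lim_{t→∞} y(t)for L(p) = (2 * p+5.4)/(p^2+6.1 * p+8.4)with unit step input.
FVT: lim_{t→∞} y(t) = lim_{p→0} p*Y(p) where Y(p) = L(p)/p.
= lim_{p→0} L(p) = L(0) = num(0)/den(0) = 5.4/8.4 = 0.6429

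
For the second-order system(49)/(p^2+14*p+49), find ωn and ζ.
Standard form: ωn²/(p²+2ζωn·p+ωn²).
const=49=ωn² → ωn=7, p coeff=14=2ζωn → ζ=1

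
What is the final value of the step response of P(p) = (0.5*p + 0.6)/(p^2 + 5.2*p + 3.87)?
FVT: lim_{t→∞} y(t) = lim_{p→0} p*Y(p) where Y(p) = P(p)/p.
= lim_{p→0} P(p) = P(0) = num(0)/den(0) = 0.6/3.87 = 0.155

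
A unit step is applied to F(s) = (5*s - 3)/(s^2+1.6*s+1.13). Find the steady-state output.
FVT: lim_{t→∞} y(t) = lim_{s→0} s*Y(s) where Y(s) = F(s)/s.
= lim_{s→0} F(s) = F(0) = num(0)/den(0) = -3/1.13 = -2.655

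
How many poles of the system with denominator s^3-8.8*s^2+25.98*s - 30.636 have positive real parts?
s^3 - 8.8*s^2 + 25.98*s - 30.636 = (s - 4.6)(s^2 - 4.2*s + 6.66). Poles: 2.1 + 1.5j, 2.1 - 1.5j, 4.6. RHP poles (Re>0): 3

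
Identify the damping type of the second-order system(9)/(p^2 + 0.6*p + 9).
Standard form: ωn²/(p²+2ζωn·p+ωn²) gives ωn=3, ζ=0.1.
Underdamped (ζ = 0.1 < 1)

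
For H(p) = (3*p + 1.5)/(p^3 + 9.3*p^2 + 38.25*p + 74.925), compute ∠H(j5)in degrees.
Substitute p = j*5: H(j5) = 0.0259211 - 0.0842946j.
∠H(j5) = atan2(Im, Re) = atan2(-0.0842946, 0.0259211) = -72.91°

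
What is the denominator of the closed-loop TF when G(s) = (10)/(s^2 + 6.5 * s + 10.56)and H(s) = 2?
Characteristic poly = G_den * H_den + G_num * H_num = (s^2 + 6.5*s + 10.56) + (20) = s^2 + 6.5*s + 30.56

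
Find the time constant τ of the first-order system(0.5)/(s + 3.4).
First-order system: τ = -1/pole. Pole = -3.4. τ = -1/(-3.4) = 0.2941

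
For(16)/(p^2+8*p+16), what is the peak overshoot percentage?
Standard form: ωn²/(p²+2ζωn·p+ωn²) → ωn = 4, ζ = 1.
ζ ≥ 1, so the response is non-oscillatory: peak overshoot = 0%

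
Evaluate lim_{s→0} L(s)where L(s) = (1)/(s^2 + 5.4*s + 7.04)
DC gain = L(0) = num(0)/den(0) = 1/7.04 = 0.142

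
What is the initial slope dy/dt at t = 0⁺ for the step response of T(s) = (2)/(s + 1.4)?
IVT: y'(0⁺) = lim_{s→∞} s²·Y(s) = lim_{s→∞} s·T(s).
deg(num) = 0, deg(den) = 1, relative degree = 1, so s·T(s) → (leading num)/(leading den) = 2/1 = 2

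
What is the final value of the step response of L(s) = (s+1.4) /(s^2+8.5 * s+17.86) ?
FVT: lim_{t→∞} y(t) = lim_{s→0} s*Y(s) where Y(s) = L(s)/s.
= lim_{s→0} L(s) = L(0) = num(0)/den(0) = 1.4/17.86 = 0.07839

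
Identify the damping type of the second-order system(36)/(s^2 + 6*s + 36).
Standard form: ωn²/(s²+2ζωn·s+ωn²) gives ωn=6, ζ=0.5.
Underdamped (ζ = 0.5 < 1)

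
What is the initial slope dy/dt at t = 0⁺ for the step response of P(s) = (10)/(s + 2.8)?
IVT: y'(0⁺) = lim_{s→∞} s²·Y(s) = lim_{s→∞} s·P(s).
deg(num) = 0, deg(den) = 1, relative degree = 1, so s·P(s) → (leading num)/(leading den) = 10/1 = 10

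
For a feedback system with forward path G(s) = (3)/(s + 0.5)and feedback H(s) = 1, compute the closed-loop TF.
Closed-loop T = G/(1+GH).
Numerator: G_num * H_den = 3.
Denominator: G_den * H_den + G_num * H_num = (s + 0.5) + (3) = s + 3.5.
T(s) = (3)/(s + 3.5)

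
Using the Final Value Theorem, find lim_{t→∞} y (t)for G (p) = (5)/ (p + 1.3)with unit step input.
FVT: lim_{t→∞} y(t) = lim_{p→0} p*Y(p) where Y(p) = G(p)/p.
= lim_{p→0} G(p) = G(0) = num(0)/den(0) = 5/1.3 = 3.846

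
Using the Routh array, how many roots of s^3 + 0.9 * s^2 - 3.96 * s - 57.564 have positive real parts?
Routh array:
s^3: [1, -3.96]; s^2: [0.9, -57.564]; s^1: [60]; s^0: [-57.564]
First column: [1, 0.9, 60, -57.564]. Sign changes = RHP roots = 1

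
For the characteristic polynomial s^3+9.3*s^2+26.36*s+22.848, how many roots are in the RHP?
s^3 + 9.3*s^2 + 26.36*s + 22.848 = (s + 2.8)(s + 4.8)(s + 1.7). Poles: -1.7, -2.8, -4.8. RHP poles (Re>0): 0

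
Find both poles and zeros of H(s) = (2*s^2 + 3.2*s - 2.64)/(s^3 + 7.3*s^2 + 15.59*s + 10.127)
Set denominator = 0: s^3 + 7.3*s^2 + 15.59*s + 10.127 = (s + 1.3)(s + 1.9)(s + 4.1) = 0 → Poles: -1.3, -1.9, -4.1
Set numerator = 0: 2*s^2 + 3.2*s - 2.64 = 2*(s + 2.2)(s - 0.6) = 0 → Zeros: -2.2, 0.6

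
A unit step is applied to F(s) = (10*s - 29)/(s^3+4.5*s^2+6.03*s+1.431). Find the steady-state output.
FVT: lim_{t→∞} y(t) = lim_{s→0} s*Y(s) where Y(s) = F(s)/s.
= lim_{s→0} F(s) = F(0) = num(0)/den(0) = -29/1.431 = -20.27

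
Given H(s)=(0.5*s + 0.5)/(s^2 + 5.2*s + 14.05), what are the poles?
Set denominator = 0: s^2 + 5.2*s + 14.05 = 0 → Poles: -2.6 + 2.7j, -2.6 - 2.7j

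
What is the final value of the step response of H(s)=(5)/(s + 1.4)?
FVT: lim_{t→∞} y(t) = lim_{s→0} s*Y(s) where Y(s) = H(s)/s.
= lim_{s→0} H(s) = H(0) = num(0)/den(0) = 5/1.4 = 3.571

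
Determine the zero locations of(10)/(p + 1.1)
Numerator is a nonzero constant (10) → Zeros: none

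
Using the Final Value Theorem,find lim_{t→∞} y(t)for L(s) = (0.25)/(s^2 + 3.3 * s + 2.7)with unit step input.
FVT: lim_{t→∞} y(t) = lim_{s→0} s*Y(s) where Y(s) = L(s)/s.
= lim_{s→0} L(s) = L(0) = num(0)/den(0) = 0.25/2.7 = 0.09259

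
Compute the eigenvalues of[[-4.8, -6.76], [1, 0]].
Eigenvalues solve det(λI - A) = 0.
Characteristic polynomial: λ^2 + 4.8*λ + 6.76 = 0.
Roots: -2.4 + 1j, -2.4 - 1j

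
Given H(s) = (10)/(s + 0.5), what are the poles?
Set denominator = 0: s + 0.5 = 0 → Poles: -0.5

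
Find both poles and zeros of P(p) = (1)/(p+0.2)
Set denominator = 0: p + 0.2 = 0 → Poles: -0.2
Numerator is a nonzero constant (1) → Zeros: none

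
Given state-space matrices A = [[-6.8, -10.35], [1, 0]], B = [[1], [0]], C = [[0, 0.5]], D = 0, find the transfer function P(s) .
P(s) = C(sI - A)⁻¹B + D.
Characteristic polynomial det(sI - A) = s^2 + 6.8*s + 10.35.
Numerator from C·adj(sI-A)·B + D·det(sI-A) = 0.5.
P(s) = (0.5)/(s^2 + 6.8*s + 10.35)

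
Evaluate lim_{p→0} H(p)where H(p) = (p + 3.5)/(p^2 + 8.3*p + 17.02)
DC gain = H(0) = num(0)/den(0) = 3.5/17.02 = 0.2056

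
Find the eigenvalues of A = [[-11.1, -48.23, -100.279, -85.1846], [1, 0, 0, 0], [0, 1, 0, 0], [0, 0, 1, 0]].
Eigenvalues solve det(λI - A) = 0.
Characteristic polynomial: λ^4 + 11.1*λ^3 + 48.23*λ^2 + 100.279*λ + 85.1846 = 0.
Factor: (λ + 3.8)(λ + 2.9)(λ^2 + 4.4*λ + 7.73) = 0.
Roots: -2.2 + 1.7j, -2.2 - 1.7j, -2.9, -3.8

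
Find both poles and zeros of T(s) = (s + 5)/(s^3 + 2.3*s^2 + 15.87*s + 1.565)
Set denominator = 0: s^3 + 2.3*s^2 + 15.87*s + 1.565 = (s + 0.1)(s^2 + 2.2*s + 15.65) = 0 → Poles: -0.1, -1.1 + 3.8j, -1.1 - 3.8j
Set numerator = 0: s + 5 = 0 → Zeros: -5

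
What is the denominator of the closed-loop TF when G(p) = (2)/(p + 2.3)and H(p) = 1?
Characteristic poly = G_den * H_den + G_num * H_num = (p + 2.3) + (2) = p + 4.3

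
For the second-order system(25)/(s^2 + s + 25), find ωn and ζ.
Standard form: ωn²/(s²+2ζωn·s+ωn²).
const=25=ωn² → ωn=5, s coeff=1=2ζωn → ζ=0.1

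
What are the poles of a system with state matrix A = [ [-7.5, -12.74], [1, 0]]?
Eigenvalues solve det(λI - A) = 0.
Characteristic polynomial: λ^2 + 7.5*λ + 12.74 = 0.
Factor: (λ + 4.9)(λ + 2.6) = 0.
Roots: -2.6, -4.9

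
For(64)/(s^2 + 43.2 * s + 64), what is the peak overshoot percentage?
Standard form: ωn²/(s²+2ζωn·s+ωn²) → ωn = 8, ζ = 2.7.
ζ ≥ 1, so the response is non-oscillatory: peak overshoot = 0%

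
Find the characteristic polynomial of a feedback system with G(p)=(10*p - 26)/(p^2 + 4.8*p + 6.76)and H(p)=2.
Characteristic poly = G_den * H_den + G_num * H_num = (p^2 + 4.8*p + 6.76) + (20*p - 52) = p^2 + 24.8*p - 45.24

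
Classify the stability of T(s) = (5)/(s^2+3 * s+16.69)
Denominator: s^2 + 3*s + 16.69. Poles: -1.5 + 3.8j, -1.5 - 3.8j. Stable (all poles in LHP)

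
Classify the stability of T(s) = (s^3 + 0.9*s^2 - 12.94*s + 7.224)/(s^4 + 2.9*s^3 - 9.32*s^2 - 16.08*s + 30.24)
Denominator: s^4 + 2.9*s^3 - 9.32*s^2 - 16.08*s + 30.24 = (s - 1.5)(s - 2)(s + 3.6)(s + 2.8). Poles: -2.8, -3.6, 1.5, 2. Unstable (2 pole(s) in RHP)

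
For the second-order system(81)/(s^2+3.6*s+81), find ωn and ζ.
Standard form: ωn²/(s²+2ζωn·s+ωn²).
const=81=ωn² → ωn=9, s coeff=3.6=2ζωn → ζ=0.2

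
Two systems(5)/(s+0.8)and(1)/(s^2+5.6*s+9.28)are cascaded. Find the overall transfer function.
Series: H = H₁ · H₂ = (n₁·n₂)/(d₁·d₂).
Num: n₁·n₂ = 5. Den: d₁·d₂ = s^3 + 6.4*s^2 + 13.76*s + 7.424.
H(s) = (5)/(s^3 + 6.4*s^2 + 13.76*s + 7.424)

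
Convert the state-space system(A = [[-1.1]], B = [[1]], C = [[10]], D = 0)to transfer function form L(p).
L(p) = C(pI - A)⁻¹B + D.
Characteristic polynomial det(pI - A) = p + 1.1.
Numerator from C·adj(pI-A)·B + D·det(pI-A) = 10.
L(p) = (10)/(p + 1.1)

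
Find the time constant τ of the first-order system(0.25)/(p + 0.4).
First-order system: τ = -1/pole. Pole = -0.4. τ = -1/(-0.4) = 2.5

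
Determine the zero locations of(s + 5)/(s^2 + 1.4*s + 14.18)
Set numerator = 0: s + 5 = 0 → Zeros: -5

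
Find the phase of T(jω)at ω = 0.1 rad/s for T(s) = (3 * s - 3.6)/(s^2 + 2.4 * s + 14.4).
Substitute s = j*0.1: T(j0.1) = -0.249757 + 0.0250133j.
∠T(j0.1) = atan2(Im, Re) = atan2(0.0250133, -0.249757) = 174.28°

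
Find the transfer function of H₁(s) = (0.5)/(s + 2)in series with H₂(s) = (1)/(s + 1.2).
Series: H = H₁ · H₂ = (n₁·n₂)/(d₁·d₂).
Num: n₁·n₂ = 0.5. Den: d₁·d₂ = s^2 + 3.2*s + 2.4.
H(s) = (0.5)/(s^2 + 3.2*s + 2.4)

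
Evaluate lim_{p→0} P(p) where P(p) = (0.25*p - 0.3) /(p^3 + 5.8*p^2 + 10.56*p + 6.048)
DC gain = P(0) = num(0)/den(0) = -0.3/6.048 = -0.0496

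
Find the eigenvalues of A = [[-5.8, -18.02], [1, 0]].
Eigenvalues solve det(λI - A) = 0.
Characteristic polynomial: λ^2 + 5.8*λ + 18.02 = 0.
Roots: -2.9 + 3.1j, -2.9 - 3.1j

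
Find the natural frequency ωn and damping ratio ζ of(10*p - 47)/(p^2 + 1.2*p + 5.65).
Underdamped: complex pole -0.6 + 2.3j. ωn = |pole| = 2.377, ζ = -Re(pole)/ωn = 0.2524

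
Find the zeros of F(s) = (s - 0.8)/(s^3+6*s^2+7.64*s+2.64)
Set numerator = 0: s - 0.8 = 0 → Zeros: 0.8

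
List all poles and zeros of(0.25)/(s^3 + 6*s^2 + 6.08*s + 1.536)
Set denominator = 0: s^3 + 6*s^2 + 6.08*s + 1.536 = (s + 0.8)(s + 0.4)(s + 4.8) = 0 → Poles: -0.4, -0.8, -4.8
Numerator is a nonzero constant (0.25) → Zeros: none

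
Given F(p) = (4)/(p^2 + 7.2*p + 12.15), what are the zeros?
Numerator is a nonzero constant (4) → Zeros: none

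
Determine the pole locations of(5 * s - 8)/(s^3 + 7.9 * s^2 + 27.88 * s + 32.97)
Set denominator = 0: s^3 + 7.9*s^2 + 27.88*s + 32.97 = (s + 2.1)(s^2 + 5.8*s + 15.7) = 0 → Poles: -2.1, -2.9 + 2.7j, -2.9 - 2.7j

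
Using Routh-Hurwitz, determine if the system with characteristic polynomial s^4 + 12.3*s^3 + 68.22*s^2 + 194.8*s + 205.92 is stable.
Routh array:
s^4: [1, 68.22, 205.92]; s^3: [12.3, 194.8]; s^2: [52.3826, 205.92]; s^1: [146.448]; s^0: [205.92]
First column: [1, 12.3, 52.3826, 146.448, 205.92]. Sign changes = 0.
Yes, stable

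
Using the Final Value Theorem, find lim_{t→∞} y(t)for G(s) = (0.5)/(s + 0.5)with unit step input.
FVT: lim_{t→∞} y(t) = lim_{s→0} s*Y(s) where Y(s) = G(s)/s.
= lim_{s→0} G(s) = G(0) = num(0)/den(0) = 0.5/0.5 = 1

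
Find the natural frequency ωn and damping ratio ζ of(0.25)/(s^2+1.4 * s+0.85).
Underdamped: complex pole -0.7 + 0.6j. ωn = |pole| = 0.922, ζ = -Re(pole)/ωn = 0.7593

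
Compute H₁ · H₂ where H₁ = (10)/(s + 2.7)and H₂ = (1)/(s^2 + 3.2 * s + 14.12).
Series: H = H₁ · H₂ = (n₁·n₂)/(d₁·d₂).
Num: n₁·n₂ = 10. Den: d₁·d₂ = s^3 + 5.9*s^2 + 22.76*s + 38.124.
H(s) = (10)/(s^3 + 5.9*s^2 + 22.76*s + 38.124)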